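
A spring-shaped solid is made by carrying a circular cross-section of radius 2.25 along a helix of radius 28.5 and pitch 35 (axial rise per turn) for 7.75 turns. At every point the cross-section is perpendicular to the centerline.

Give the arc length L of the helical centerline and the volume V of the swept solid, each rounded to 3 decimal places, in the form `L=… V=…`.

L=1414.058 V=22489.628

2πR = 2π·28.5 = 179.070781
per-turn = √(179.070781² + 35²) = √(32066.3447 + 1225) = √33291.3447 = 182.459159
L = 7.75 × 182.459159 = 1414.058482
V = π·2.25² × L = 15.904313 × 1414.058482 = 22489.628430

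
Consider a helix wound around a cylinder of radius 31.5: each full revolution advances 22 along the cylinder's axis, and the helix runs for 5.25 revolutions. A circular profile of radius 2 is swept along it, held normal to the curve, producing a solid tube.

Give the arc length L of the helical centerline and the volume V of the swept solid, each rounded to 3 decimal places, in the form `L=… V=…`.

L=1045.481 V=13137.906

2πR = 2π·31.5 = 197.920337
per-turn = √(197.920337² + 22²) = √(39172.4599 + 484) = √39656.4599 = 199.139298
L = 5.25 × 199.139298 = 1045.481313
V = π·2² × L = 12.566371 × 1045.481313 = 13137.905645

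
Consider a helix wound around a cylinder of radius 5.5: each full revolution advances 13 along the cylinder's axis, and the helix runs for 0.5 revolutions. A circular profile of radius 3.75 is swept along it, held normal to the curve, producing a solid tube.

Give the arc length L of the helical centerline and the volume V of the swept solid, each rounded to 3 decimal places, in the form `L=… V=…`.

2πR = 2π·5.5 = 34.557519
per-turn = √(34.557519² + 13²) = √(1194.2221 + 169) = √1363.2221 = 36.921838
L = 0.5 × 36.921838 = 18.460919
V = π·3.75² × L = 44.178647 × 18.460919 = 815.578421

L=18.461 V=815.578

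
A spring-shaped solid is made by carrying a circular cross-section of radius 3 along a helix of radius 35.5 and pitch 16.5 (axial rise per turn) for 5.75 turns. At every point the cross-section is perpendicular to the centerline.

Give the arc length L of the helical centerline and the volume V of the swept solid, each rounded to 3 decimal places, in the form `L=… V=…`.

L=1286.060 V=36362.476

2πR = 2π·35.5 = 223.053078
per-turn = √(223.053078² + 16.5²) = √(49752.6758 + 272.25) = √50024.9258 = 223.662527
L = 5.75 × 223.662527 = 1286.059528
V = π·3² × L = 28.274334 × 1286.059528 = 36362.476479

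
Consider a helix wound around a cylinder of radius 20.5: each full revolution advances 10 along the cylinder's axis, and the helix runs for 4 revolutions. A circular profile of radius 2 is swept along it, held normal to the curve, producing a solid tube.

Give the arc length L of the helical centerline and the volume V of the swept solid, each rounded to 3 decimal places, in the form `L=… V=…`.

2πR = 2π·20.5 = 128.805299
per-turn = √(128.805299² + 10²) = √(16590.8050 + 100) = √16690.8050 = 129.192898
L = 4 × 129.192898 = 516.771594
V = π·2² × L = 12.566371 × 516.771594 = 6493.943368

L=516.772 V=6493.943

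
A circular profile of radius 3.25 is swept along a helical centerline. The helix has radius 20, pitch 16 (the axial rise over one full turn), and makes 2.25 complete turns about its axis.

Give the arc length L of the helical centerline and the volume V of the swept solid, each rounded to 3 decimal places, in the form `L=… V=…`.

L=285.026 V=9458.037

2πR = 2π·20 = 125.663706
per-turn = √(125.663706² + 16²) = √(15791.3670 + 256) = √16047.3670 = 126.678203
L = 2.25 × 126.678203 = 285.025956
V = π·3.25² × L = 33.183072 × 285.025956 = 9458.036938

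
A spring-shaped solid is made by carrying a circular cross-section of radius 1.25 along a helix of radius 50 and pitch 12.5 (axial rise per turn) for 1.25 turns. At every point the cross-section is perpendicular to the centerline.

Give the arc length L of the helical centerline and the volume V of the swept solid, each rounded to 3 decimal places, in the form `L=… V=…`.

2πR = 2π·50 = 314.159265
per-turn = √(314.159265² + 12.5²) = √(98696.0440 + 156.25) = √98852.2940 = 314.407847
L = 1.25 × 314.407847 = 393.009808
V = π·1.25² × L = 4.908739 × 393.009808 = 1929.182385

L=393.010 V=1929.182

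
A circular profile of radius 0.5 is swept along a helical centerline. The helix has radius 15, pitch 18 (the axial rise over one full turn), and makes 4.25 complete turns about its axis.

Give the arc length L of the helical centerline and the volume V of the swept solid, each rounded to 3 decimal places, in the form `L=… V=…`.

2πR = 2π·15 = 94.247780
per-turn = √(94.247780² + 18²) = √(8882.6440 + 324) = √9206.6440 = 95.951258
L = 4.25 × 95.951258 = 407.792848
V = π·0.5² × L = 0.785398 × 407.792848 = 320.279754

L=407.793 V=320.280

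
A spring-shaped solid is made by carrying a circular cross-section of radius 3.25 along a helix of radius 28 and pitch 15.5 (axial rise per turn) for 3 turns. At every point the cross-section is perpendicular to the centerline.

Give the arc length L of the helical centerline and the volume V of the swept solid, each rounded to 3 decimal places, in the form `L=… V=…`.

2πR = 2π·28 = 175.929189
per-turn = √(175.929189² + 15.5²) = √(30951.0794 + 240.25) = √31191.3294 = 176.610672
L = 3 × 176.610672 = 529.832015
V = π·3.25² × L = 33.183072 × 529.832015 = 17581.454131

L=529.832 V=17581.454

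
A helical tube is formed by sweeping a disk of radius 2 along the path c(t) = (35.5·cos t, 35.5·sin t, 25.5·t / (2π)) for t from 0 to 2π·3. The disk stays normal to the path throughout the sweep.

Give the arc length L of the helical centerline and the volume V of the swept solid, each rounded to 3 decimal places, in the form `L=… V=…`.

2πR = 2π·35.5 = 223.053078
per-turn = √(223.053078² + 25.5²) = √(49752.6758 + 650.25) = √50402.9258 = 224.505959
L = 3 × 224.505959 = 673.517878
V = π·2² × L = 12.566371 × 673.517878 = 8463.675271

L=673.518 V=8463.675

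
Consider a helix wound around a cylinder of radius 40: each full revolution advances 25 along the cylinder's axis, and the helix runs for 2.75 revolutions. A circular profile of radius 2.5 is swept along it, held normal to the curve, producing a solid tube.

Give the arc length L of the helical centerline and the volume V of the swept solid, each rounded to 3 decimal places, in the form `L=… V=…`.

2πR = 2π·40 = 251.327412
per-turn = √(251.327412² + 25²) = √(63165.4682 + 625) = √63790.4682 = 252.567750
L = 2.75 × 252.567750 = 694.561312
V = π·2.5² × L = 19.634954 × 694.561312 = 13637.679462

L=694.561 V=13637.679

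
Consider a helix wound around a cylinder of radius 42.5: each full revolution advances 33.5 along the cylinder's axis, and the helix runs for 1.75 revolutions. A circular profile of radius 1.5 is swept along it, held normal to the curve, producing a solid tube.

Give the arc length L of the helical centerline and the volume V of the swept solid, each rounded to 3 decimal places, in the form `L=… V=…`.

2πR = 2π·42.5 = 267.035376
per-turn = √(267.035376² + 33.5²) = √(71307.8918 + 1122.25) = √72430.1418 = 269.128486
L = 1.75 × 269.128486 = 470.974850
V = π·1.5² × L = 7.068583 × 470.974850 = 3329.125039

L=470.975 V=3329.125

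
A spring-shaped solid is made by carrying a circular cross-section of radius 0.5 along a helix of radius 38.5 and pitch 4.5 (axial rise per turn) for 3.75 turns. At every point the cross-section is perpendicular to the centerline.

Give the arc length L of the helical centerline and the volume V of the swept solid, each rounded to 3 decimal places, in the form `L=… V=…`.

2πR = 2π·38.5 = 241.902634
per-turn = √(241.902634² + 4.5²) = √(58516.8845 + 20.25) = √58537.1345 = 241.944486
L = 3.75 × 241.944486 = 907.291824
V = π·0.5² × L = 0.785398 × 907.291824 = 712.585332

L=907.292 V=712.585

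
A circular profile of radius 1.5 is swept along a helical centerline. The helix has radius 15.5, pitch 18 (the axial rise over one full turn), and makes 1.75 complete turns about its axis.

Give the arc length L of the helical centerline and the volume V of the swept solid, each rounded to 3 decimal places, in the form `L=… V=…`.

L=173.318 V=1225.112

2πR = 2π·15.5 = 97.389372
per-turn = √(97.389372² + 18²) = √(9484.6898 + 324) = √9808.6898 = 99.038830
L = 1.75 × 99.038830 = 173.317952
V = π·1.5² × L = 7.068583 × 173.317952 = 1225.112413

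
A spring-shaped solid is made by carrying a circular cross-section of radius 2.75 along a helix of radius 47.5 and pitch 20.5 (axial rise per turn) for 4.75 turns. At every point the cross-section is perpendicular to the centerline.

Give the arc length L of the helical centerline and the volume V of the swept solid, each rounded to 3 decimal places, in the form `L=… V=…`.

L=1420.984 V=33760.156

2πR = 2π·47.5 = 298.451302
per-turn = √(298.451302² + 20.5²) = √(89073.1797 + 420.25) = √89493.4297 = 299.154525
L = 4.75 × 299.154525 = 1420.983993
V = π·2.75² × L = 23.758294 × 1420.983993 = 33760.156102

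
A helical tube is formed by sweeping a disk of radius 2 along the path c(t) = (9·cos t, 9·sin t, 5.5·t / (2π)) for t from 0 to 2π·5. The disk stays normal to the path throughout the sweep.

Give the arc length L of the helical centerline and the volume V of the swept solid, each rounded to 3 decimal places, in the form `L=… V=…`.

L=284.078 V=3569.824

2πR = 2π·9 = 56.548668
per-turn = √(56.548668² + 5.5²) = √(3197.7518 + 30.25) = √3228.0018 = 56.815507
L = 5 × 56.815507 = 284.077535
V = π·2² × L = 12.566371 × 284.077535 = 3569.823583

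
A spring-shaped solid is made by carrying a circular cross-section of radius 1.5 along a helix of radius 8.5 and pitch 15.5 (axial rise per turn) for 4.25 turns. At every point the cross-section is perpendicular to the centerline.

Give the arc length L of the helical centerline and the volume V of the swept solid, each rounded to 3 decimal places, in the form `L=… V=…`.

2πR = 2π·8.5 = 53.407075
per-turn = √(53.407075² + 15.5²) = √(2852.3157 + 240.25) = √3092.5657 = 55.610841
L = 4.25 × 55.610841 = 236.346076
V = π·1.5² × L = 7.068583 × 236.346076 = 1670.631963

L=236.346 V=1670.632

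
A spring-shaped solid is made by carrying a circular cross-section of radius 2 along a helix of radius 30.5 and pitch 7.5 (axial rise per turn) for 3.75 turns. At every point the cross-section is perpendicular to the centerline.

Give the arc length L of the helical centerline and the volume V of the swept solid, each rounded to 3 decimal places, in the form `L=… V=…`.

L=719.189 V=9037.601

2πR = 2π·30.5 = 191.637152
per-turn = √(191.637152² + 7.5²) = √(36724.7980 + 56.25) = √36781.0480 = 191.783857
L = 3.75 × 191.783857 = 719.189465
V = π·2² × L = 12.566371 × 719.189465 = 9037.601364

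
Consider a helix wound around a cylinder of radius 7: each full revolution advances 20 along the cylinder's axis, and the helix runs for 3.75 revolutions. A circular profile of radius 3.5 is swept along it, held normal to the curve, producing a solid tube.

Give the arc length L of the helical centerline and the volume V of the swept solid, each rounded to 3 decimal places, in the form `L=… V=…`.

2πR = 2π·7 = 43.982297
per-turn = √(43.982297² + 20²) = √(1934.4425 + 400) = √2334.4425 = 48.316068
L = 3.75 × 48.316068 = 181.185256
V = π·3.5² × L = 38.484510 × 181.185256 = 6972.825812

L=181.185 V=6972.826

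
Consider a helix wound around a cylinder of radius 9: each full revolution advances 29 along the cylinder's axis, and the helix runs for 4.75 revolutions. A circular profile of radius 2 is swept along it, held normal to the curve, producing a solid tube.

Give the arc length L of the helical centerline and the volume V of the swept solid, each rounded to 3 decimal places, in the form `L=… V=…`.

2πR = 2π·9 = 56.548668
per-turn = √(56.548668² + 29²) = √(3197.7518 + 841) = √4038.7518 = 63.551175
L = 4.75 × 63.551175 = 301.868081
V = π·2² × L = 12.566371 × 301.868081 = 3793.386177

L=301.868 V=3793.386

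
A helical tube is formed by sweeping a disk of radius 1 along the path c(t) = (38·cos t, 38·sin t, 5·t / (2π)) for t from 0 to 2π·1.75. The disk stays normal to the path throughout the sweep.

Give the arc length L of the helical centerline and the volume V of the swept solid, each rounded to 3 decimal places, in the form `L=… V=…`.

2πR = 2π·38 = 238.761042
per-turn = √(238.761042² + 5²) = √(57006.8350 + 25) = √57031.8350 = 238.813390
L = 1.75 × 238.813390 = 417.923432
V = π·1² × L = 3.141593 × 417.923432 = 1312.945183

L=417.923 V=1312.945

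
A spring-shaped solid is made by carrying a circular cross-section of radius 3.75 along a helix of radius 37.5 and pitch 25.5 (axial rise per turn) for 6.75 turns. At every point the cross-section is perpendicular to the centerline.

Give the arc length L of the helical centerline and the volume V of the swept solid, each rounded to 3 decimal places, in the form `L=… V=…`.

L=1599.718 V=70673.390

2πR = 2π·37.5 = 235.619449
per-turn = √(235.619449² + 25.5²) = √(55516.5248 + 650.25) = √56166.7748 = 236.995305
L = 6.75 × 236.995305 = 1599.718311
V = π·3.75² × L = 44.178647 × 1599.718311 = 70673.390071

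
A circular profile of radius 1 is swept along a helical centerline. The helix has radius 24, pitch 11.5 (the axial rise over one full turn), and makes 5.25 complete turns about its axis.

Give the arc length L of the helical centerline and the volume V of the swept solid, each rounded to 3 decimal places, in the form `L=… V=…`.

L=793.980 V=2494.362

2πR = 2π·24 = 150.796447
per-turn = √(150.796447² + 11.5²) = √(22739.5685 + 132.25) = √22871.8185 = 151.234317
L = 5.25 × 151.234317 = 793.980163
V = π·1² × L = 3.141593 × 793.980163 = 2494.362246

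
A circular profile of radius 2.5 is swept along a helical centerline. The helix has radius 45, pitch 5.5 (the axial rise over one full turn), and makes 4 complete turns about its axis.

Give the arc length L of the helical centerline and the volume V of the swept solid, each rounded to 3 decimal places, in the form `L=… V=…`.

2πR = 2π·45 = 282.743339
per-turn = √(282.743339² + 5.5²) = √(79943.7956 + 30.25) = √79974.0456 = 282.796828
L = 4 × 282.796828 = 1131.187310
V = π·2.5² × L = 19.634954 × 1131.187310 = 22210.810894

L=1131.187 V=22210.811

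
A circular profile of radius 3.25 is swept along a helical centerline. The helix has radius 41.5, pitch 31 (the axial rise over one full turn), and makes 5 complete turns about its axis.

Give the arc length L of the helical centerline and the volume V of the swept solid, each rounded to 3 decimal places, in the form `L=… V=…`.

L=1312.942 V=43567.461

2πR = 2π·41.5 = 260.752190
per-turn = √(260.752190² + 31²) = √(67991.7047 + 961) = √68952.7047 = 262.588470
L = 5 × 262.588470 = 1312.942351
V = π·3.25² × L = 33.183072 × 1312.942351 = 43567.461107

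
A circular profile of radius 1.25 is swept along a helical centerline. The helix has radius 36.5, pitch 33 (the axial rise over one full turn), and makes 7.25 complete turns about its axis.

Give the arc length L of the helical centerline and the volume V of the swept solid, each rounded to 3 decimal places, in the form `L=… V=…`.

2πR = 2π·36.5 = 229.336264
per-turn = √(229.336264² + 33²) = √(52595.1219 + 1089) = √53684.1219 = 231.698342
L = 7.25 × 231.698342 = 1679.812982
V = π·1.25² × L = 4.908739 × 1679.812982 = 8245.762694

L=1679.813 V=8245.763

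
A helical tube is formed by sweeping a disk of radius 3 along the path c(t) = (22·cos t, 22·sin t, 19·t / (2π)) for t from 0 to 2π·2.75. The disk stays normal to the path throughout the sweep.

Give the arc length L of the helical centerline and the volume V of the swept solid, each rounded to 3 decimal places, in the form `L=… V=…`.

L=383.707 V=10849.055

2πR = 2π·22 = 138.230077
per-turn = √(138.230077² + 19²) = √(19107.5541 + 361) = √19468.5541 = 139.529761
L = 2.75 × 139.529761 = 383.706842
V = π·3² × L = 28.274334 × 383.706842 = 10849.055361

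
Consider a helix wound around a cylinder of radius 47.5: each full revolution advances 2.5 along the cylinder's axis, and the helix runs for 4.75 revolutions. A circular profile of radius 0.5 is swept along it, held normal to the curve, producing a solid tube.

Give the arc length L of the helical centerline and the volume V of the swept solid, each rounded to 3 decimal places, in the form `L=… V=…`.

2πR = 2π·47.5 = 298.451302
per-turn = √(298.451302² + 2.5²) = √(89073.1797 + 6.25) = √89079.4297 = 298.461773
L = 4.75 × 298.461773 = 1417.693420
V = π·0.5² × L = 0.785398 × 1417.693420 = 1113.453808

L=1417.693 V=1113.454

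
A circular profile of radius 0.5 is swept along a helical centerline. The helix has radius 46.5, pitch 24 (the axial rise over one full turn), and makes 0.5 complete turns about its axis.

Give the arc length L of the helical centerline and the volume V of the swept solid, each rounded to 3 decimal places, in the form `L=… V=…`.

2πR = 2π·46.5 = 292.168117
per-turn = √(292.168117² + 24²) = √(85362.2085 + 576) = √85938.2085 = 293.152193
L = 0.5 × 293.152193 = 146.576097
V = π·0.5² × L = 0.785398 × 146.576097 = 115.120597

L=146.576 V=115.121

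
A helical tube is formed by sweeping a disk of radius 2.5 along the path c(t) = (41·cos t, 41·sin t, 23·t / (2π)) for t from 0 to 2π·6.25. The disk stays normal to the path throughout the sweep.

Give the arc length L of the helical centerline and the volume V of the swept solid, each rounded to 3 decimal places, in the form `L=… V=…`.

L=1616.471 V=31739.327

2πR = 2π·41 = 257.610598
per-turn = √(257.610598² + 23²) = √(66363.2200 + 529) = √66892.2200 = 258.635303
L = 6.25 × 258.635303 = 1616.470644
V = π·2.5² × L = 19.634954 × 1616.470644 = 31739.326878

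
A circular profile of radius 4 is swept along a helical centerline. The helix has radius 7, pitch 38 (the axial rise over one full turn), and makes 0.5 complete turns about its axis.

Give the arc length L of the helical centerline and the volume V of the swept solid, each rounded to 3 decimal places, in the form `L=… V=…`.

2πR = 2π·7 = 43.982297
per-turn = √(43.982297² + 38²) = √(1934.4425 + 1444) = √3378.4425 = 58.124371
L = 0.5 × 58.124371 = 29.062185
V = π·4² × L = 50.265482 × 29.062185 = 1460.824766

L=29.062 V=1460.825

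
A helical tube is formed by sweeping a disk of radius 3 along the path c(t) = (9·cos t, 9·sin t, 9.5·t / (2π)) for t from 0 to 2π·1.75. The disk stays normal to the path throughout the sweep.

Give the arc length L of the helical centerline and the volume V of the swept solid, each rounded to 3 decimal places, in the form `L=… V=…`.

L=100.347 V=2837.242

2πR = 2π·9 = 56.548668
per-turn = √(56.548668² + 9.5²) = √(3197.7518 + 90.25) = √3288.0018 = 57.341101
L = 1.75 × 57.341101 = 100.346926
V = π·3² × L = 28.274334 × 100.346926 = 2837.242495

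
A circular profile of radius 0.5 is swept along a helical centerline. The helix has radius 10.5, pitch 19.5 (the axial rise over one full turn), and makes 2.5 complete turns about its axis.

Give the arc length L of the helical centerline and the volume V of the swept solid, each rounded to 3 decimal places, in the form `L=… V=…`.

2πR = 2π·10.5 = 65.973446
per-turn = √(65.973446² + 19.5²) = √(4352.4955 + 380.25) = √4732.7455 = 68.794953
L = 2.5 × 68.794953 = 171.987382
V = π·0.5² × L = 0.785398 × 171.987382 = 135.078574

L=171.987 V=135.079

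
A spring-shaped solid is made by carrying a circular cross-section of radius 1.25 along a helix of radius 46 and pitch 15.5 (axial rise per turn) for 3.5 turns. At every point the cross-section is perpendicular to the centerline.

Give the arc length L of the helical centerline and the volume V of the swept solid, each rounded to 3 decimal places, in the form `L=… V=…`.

L=1013.046 V=4972.780

2πR = 2π·46 = 289.026524
per-turn = √(289.026524² + 15.5²) = √(83536.3317 + 240.25) = √83776.5817 = 289.441845
L = 3.5 × 289.441845 = 1013.046458
V = π·1.25² × L = 4.908739 × 1013.046458 = 4972.780170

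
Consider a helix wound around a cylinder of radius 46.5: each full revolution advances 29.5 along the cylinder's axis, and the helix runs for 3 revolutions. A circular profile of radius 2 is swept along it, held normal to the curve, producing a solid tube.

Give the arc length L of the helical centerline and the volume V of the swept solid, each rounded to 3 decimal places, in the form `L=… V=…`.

2πR = 2π·46.5 = 292.168117
per-turn = √(292.168117² + 29.5²) = √(85362.2085 + 870.25) = √86232.4585 = 293.653637
L = 3 × 293.653637 = 880.960911
V = π·2² × L = 12.566371 × 880.960911 = 11070.481301

L=880.961 V=11070.481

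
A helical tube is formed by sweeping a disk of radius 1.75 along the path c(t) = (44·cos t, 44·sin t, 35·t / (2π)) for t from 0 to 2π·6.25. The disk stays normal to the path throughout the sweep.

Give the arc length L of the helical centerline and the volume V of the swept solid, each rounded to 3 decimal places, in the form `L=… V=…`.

2πR = 2π·44 = 276.460154
per-turn = √(276.460154² + 35²) = √(76430.2165 + 1225) = √77655.2165 = 278.666856
L = 6.25 × 278.666856 = 1741.667848
V = π·1.75² × L = 9.621128 × 1741.667848 = 16756.808434

L=1741.668 V=16756.808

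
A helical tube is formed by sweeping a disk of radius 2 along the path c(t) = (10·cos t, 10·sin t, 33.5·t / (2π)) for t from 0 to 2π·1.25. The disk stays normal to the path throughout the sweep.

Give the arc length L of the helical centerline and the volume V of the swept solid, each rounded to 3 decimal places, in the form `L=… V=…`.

2πR = 2π·10 = 62.831853
per-turn = √(62.831853² + 33.5²) = √(3947.8418 + 1122.25) = √5070.0918 = 71.204577
L = 1.25 × 71.204577 = 89.005721
V = π·2² × L = 12.566371 × 89.005721 = 1118.478877

L=89.006 V=1118.479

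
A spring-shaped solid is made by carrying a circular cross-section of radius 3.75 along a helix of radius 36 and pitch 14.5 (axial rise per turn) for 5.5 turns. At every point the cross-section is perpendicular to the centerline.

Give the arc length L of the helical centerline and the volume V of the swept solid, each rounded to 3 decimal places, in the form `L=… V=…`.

L=1246.624 V=55074.171

2πR = 2π·36 = 226.194671
per-turn = √(226.194671² + 14.5²) = √(51164.0292 + 210.25) = √51374.2792 = 226.658949
L = 5.5 × 226.658949 = 1246.624220
V = π·3.75² × L = 44.178647 × 1246.624220 = 55074.170979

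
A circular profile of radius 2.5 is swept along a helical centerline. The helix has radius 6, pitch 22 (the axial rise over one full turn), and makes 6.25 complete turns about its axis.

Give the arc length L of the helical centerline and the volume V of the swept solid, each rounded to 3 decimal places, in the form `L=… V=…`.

L=272.805 V=5356.521

2πR = 2π·6 = 37.699112
per-turn = √(37.699112² + 22²) = √(1421.2230 + 484) = √1905.2230 = 43.648861
L = 6.25 × 43.648861 = 272.805379
V = π·2.5² × L = 19.634954 × 272.805379 = 5356.521089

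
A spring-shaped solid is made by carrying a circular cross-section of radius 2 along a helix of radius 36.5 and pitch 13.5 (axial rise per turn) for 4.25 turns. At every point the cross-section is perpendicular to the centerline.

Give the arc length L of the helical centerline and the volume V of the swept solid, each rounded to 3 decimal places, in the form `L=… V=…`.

L=976.366 V=12269.382

2πR = 2π·36.5 = 229.336264
per-turn = √(229.336264² + 13.5²) = √(52595.1219 + 182.25) = √52777.3719 = 229.733262
L = 4.25 × 229.733262 = 976.366365
V = π·2² × L = 12.566371 × 976.366365 = 12269.381601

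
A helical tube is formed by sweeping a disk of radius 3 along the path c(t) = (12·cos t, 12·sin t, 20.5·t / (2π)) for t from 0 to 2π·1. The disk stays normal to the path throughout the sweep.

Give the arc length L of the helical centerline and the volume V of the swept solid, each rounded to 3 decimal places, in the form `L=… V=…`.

2πR = 2π·12 = 75.398224
per-turn = √(75.398224² + 20.5²) = √(5684.8921 + 420.25) = √6105.1421 = 78.135409
L = 1 × 78.135409 = 78.135409
V = π·3² × L = 28.274334 × 78.135409 = 2209.226641

L=78.135 V=2209.227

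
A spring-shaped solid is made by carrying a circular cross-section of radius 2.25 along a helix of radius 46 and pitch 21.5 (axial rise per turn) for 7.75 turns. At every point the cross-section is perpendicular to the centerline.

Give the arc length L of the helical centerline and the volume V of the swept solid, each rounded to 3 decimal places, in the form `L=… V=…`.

L=2246.144 V=35723.384

2πR = 2π·46 = 289.026524
per-turn = √(289.026524² + 21.5²) = √(83536.3317 + 462.25) = √83998.5817 = 289.825088
L = 7.75 × 289.825088 = 2246.144432
V = π·2.25² × L = 15.904313 × 2246.144432 = 35723.383664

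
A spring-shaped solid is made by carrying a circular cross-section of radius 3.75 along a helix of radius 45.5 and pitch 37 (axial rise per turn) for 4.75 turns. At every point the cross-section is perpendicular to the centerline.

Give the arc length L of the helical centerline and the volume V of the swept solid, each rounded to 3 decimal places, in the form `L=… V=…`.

2πR = 2π·45.5 = 285.884931
per-turn = √(285.884931² + 37²) = √(81730.1940 + 1369) = √83099.1940 = 288.269308
L = 4.75 × 288.269308 = 1369.279214
V = π·3.75² × L = 44.178647 × 1369.279214 = 60492.902613

L=1369.279 V=60492.903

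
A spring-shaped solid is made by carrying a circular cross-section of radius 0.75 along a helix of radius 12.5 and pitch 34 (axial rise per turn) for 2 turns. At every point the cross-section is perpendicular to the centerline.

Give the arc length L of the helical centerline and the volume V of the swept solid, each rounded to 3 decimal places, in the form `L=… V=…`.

L=171.167 V=302.476

2πR = 2π·12.5 = 78.539816
per-turn = √(78.539816² + 34²) = √(6168.5028 + 1156) = √7324.5028 = 85.583309
L = 2 × 85.583309 = 171.166618
V = π·0.75² × L = 1.767146 × 171.166618 = 302.476381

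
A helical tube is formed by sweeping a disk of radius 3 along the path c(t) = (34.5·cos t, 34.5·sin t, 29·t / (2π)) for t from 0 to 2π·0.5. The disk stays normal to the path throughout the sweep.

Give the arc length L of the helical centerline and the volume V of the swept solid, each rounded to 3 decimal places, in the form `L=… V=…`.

L=109.351 V=3091.814

2πR = 2π·34.5 = 216.769893
per-turn = √(216.769893² + 29²) = √(46989.1866 + 841) = √47830.1866 = 218.701135
L = 0.5 × 218.701135 = 109.350568
V = π·3² × L = 28.274334 × 109.350568 = 3091.814459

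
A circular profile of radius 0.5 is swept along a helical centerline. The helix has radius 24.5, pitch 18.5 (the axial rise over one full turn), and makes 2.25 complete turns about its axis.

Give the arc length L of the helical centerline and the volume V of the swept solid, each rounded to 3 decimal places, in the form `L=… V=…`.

L=348.853 V=273.988

2πR = 2π·24.5 = 153.938040
per-turn = √(153.938040² + 18.5²) = √(23696.9202 + 342.25) = √24039.1702 = 155.045703
L = 2.25 × 155.045703 = 348.852833
V = π·0.5² × L = 0.785398 × 348.852833 = 273.988374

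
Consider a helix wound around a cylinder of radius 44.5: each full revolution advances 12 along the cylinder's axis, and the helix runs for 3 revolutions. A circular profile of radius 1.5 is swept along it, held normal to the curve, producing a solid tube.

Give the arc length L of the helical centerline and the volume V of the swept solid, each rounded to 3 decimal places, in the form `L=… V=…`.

L=839.577 V=5934.623

2πR = 2π·44.5 = 279.601746
per-turn = √(279.601746² + 12²) = √(78177.1365 + 144) = √78321.1365 = 279.859137
L = 3 × 279.859137 = 839.577410
V = π·1.5² × L = 7.068583 × 839.577410 = 5934.623006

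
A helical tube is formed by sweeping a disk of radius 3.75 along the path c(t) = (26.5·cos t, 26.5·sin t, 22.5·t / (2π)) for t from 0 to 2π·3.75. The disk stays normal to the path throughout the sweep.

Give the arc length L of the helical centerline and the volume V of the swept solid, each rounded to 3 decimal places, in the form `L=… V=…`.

L=630.067 V=27835.490

2πR = 2π·26.5 = 166.504411
per-turn = √(166.504411² + 22.5²) = √(27723.7188 + 506.25) = √28229.9688 = 168.017763
L = 3.75 × 168.017763 = 630.066612
V = π·3.75² × L = 44.178647 × 630.066612 = 27835.490249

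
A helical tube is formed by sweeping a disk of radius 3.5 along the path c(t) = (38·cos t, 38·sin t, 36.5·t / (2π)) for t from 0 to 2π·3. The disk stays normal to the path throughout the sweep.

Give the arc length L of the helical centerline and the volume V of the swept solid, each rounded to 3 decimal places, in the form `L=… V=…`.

L=724.605 V=27886.051

2πR = 2π·38 = 238.761042
per-turn = √(238.761042² + 36.5²) = √(57006.8350 + 1332.25) = √58339.0850 = 241.534853
L = 3 × 241.534853 = 724.604558
V = π·3.5² × L = 38.484510 × 724.604558 = 27886.051355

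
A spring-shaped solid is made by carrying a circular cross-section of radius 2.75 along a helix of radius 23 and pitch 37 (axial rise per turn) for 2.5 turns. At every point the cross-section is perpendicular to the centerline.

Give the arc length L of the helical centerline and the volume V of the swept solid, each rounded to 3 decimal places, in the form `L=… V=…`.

2πR = 2π·23 = 144.513262
per-turn = √(144.513262² + 37²) = √(20884.0829 + 1369) = √22253.0829 = 149.174672
L = 2.5 × 149.174672 = 372.936681
V = π·2.75² × L = 23.758294 × 372.936681 = 8860.339481

L=372.937 V=8860.339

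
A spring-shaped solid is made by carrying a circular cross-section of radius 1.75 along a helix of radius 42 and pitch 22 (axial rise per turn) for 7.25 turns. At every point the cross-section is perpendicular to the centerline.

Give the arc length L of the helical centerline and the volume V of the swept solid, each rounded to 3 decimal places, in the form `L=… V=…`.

2πR = 2π·42 = 263.893783
per-turn = √(263.893783² + 22²) = √(69639.9287 + 484) = √70123.9287 = 264.809231
L = 7.25 × 264.809231 = 1919.866922
V = π·1.75² × L = 9.621128 × 1919.866922 = 18471.284447

L=1919.867 V=18471.284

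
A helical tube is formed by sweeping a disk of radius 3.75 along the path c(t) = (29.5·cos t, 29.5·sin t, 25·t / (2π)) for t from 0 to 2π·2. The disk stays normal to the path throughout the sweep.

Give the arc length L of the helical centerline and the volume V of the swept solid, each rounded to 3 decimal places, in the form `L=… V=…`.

2πR = 2π·29.5 = 185.353967
per-turn = √(185.353967² + 25²) = √(34356.0929 + 625) = √34981.0929 = 187.032331
L = 2 × 187.032331 = 374.064662
V = π·3.75² × L = 44.178647 × 374.064662 = 16525.670561

L=374.065 V=16525.671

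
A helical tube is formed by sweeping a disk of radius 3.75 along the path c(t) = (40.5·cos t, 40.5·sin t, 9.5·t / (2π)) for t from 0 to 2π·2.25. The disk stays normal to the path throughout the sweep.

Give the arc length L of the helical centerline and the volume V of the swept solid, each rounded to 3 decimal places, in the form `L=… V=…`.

L=572.954 V=25312.337

2πR = 2π·40.5 = 254.469005
per-turn = √(254.469005² + 9.5²) = √(64754.4745 + 90.25) = √64844.7245 = 254.646273
L = 2.25 × 254.646273 = 572.954115
V = π·3.75² × L = 44.178647 × 572.954115 = 25312.337408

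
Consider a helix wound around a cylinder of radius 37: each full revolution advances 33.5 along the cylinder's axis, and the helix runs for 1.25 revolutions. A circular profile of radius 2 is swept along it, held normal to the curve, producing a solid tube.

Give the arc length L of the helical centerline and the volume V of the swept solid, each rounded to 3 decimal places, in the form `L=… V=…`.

L=293.599 V=3689.473

2πR = 2π·37 = 232.477856
per-turn = √(232.477856² + 33.5²) = √(54045.9537 + 1122.25) = √55168.2037 = 234.879126
L = 1.25 × 234.879126 = 293.598907
V = π·2² × L = 12.566371 × 293.598907 = 3689.472679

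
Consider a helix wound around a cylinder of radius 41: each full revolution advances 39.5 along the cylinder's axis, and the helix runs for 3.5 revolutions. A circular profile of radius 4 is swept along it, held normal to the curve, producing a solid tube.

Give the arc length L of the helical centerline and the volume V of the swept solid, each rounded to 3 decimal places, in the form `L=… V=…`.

2πR = 2π·41 = 257.610598
per-turn = √(257.610598² + 39.5²) = √(66363.2200 + 1560.25) = √67923.4700 = 260.621315
L = 3.5 × 260.621315 = 912.174604
V = π·4² × L = 50.265482 × 912.174604 = 45850.896534

L=912.175 V=45850.897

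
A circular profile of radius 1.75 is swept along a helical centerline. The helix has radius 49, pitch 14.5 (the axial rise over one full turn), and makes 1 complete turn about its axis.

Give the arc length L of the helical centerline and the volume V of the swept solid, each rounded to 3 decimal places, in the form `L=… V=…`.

2πR = 2π·49 = 307.876080
per-turn = √(307.876080² + 14.5²) = √(94787.6807 + 210.25) = √94997.9307 = 308.217343
L = 1 × 308.217343 = 308.217343
V = π·1.75² × L = 9.621128 × 308.217343 = 2965.398357

L=308.217 V=2965.398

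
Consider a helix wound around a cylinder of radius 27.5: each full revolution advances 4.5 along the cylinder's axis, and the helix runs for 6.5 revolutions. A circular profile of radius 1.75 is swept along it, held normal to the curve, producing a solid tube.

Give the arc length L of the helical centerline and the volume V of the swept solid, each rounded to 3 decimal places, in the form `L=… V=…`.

L=1123.500 V=10809.339

2πR = 2π·27.5 = 172.787596
per-turn = √(172.787596² + 4.5²) = √(29855.5533 + 20.25) = √29875.8033 = 172.846184
L = 6.5 × 172.846184 = 1123.500196
V = π·1.75² × L = 9.621128 × 1123.500196 = 10809.338632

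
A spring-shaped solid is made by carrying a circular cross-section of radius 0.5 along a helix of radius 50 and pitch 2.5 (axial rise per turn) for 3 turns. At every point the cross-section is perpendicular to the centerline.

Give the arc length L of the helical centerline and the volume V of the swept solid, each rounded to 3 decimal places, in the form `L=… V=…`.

L=942.508 V=740.244

2πR = 2π·50 = 314.159265
per-turn = √(314.159265² + 2.5²) = √(98696.0440 + 6.25) = √98702.2940 = 314.169212
L = 3 × 314.169212 = 942.507637
V = π·0.5² × L = 0.785398 × 942.507637 = 740.243767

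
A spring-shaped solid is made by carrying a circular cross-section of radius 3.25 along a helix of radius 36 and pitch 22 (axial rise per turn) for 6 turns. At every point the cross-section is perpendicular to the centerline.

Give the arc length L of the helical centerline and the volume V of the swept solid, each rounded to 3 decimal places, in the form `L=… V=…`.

2πR = 2π·36 = 226.194671
per-turn = √(226.194671² + 22²) = √(51164.0292 + 484) = √51648.0292 = 227.262028
L = 6 × 227.262028 = 1363.572166
V = π·3.25² × L = 33.183072 × 1363.572166 = 45247.513910

L=1363.572 V=45247.514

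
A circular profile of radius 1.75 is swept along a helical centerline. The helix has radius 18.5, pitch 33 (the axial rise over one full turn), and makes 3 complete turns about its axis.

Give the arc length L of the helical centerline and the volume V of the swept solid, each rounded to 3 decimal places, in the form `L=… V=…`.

2πR = 2π·18.5 = 116.238928
per-turn = √(116.238928² + 33²) = √(13511.4884 + 1089) = √14600.4884 = 120.832481
L = 3 × 120.832481 = 362.497443
V = π·1.75² × L = 9.621128 × 362.497443 = 3487.634113

L=362.497 V=3487.634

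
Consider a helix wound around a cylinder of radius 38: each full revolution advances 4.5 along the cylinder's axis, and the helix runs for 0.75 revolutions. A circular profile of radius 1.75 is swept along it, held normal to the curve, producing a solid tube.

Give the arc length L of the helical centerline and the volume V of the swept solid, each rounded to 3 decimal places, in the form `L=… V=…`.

L=179.103 V=1723.169

2πR = 2π·38 = 238.761042
per-turn = √(238.761042² + 4.5²) = √(57006.8350 + 20.25) = √57027.0850 = 238.803444
L = 0.75 × 238.803444 = 179.102583
V = π·1.75² × L = 9.621128 × 179.102583 = 1723.168789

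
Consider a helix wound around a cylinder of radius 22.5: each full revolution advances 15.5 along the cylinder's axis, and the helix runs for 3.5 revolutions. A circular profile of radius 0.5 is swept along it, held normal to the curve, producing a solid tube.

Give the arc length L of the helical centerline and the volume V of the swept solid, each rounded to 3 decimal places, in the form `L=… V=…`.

2πR = 2π·22.5 = 141.371669
per-turn = √(141.371669² + 15.5²) = √(19985.9489 + 240.25) = √20226.1989 = 142.218842
L = 3.5 × 142.218842 = 497.765946
V = π·0.5² × L = 0.785398 × 497.765946 = 390.944460

L=497.766 V=390.944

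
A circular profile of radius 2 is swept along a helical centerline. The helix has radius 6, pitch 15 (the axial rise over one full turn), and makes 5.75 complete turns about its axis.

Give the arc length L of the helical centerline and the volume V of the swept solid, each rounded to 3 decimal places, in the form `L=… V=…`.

L=233.299 V=2931.717

2πR = 2π·6 = 37.699112
per-turn = √(37.699112² + 15²) = √(1421.2230 + 225) = √1646.2230 = 40.573674
L = 5.75 × 40.573674 = 233.298626
V = π·2² × L = 12.566371 × 233.298626 = 2931.717002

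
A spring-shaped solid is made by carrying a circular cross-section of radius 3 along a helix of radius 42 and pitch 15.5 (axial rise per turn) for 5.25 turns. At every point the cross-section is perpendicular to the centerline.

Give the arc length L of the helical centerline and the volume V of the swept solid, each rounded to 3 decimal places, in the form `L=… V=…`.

L=1387.830 V=39239.972

2πR = 2π·42 = 263.893783
per-turn = √(263.893783² + 15.5²) = √(69639.9287 + 240.25) = √69880.1787 = 264.348593
L = 5.25 × 264.348593 = 1387.830114
V = π·3² × L = 28.274334 × 1387.830114 = 39239.972003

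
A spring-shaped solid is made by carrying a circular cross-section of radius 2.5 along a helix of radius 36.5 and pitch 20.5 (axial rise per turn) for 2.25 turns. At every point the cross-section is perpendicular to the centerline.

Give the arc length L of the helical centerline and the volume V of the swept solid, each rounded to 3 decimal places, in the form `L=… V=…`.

L=518.064 V=10172.163

2πR = 2π·36.5 = 229.336264
per-turn = √(229.336264² + 20.5²) = √(52595.1219 + 420.25) = √53015.3719 = 230.250672
L = 2.25 × 230.250672 = 518.064011
V = π·2.5² × L = 19.634954 × 518.064011 = 10172.163079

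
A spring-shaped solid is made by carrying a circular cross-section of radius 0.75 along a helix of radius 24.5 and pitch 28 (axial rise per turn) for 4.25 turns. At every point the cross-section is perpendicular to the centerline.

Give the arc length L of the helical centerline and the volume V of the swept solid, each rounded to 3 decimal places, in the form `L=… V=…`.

2πR = 2π·24.5 = 153.938040
per-turn = √(153.938040² + 28²) = √(23696.9202 + 784) = √24480.9202 = 156.463798
L = 4.25 × 156.463798 = 664.971143
V = π·0.75² × L = 1.767146 × 664.971143 = 1175.101007

L=664.971 V=1175.101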